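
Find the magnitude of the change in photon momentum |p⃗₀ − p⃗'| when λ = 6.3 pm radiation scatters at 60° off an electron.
9.7797e-23 kg·m/s

Photon momentum magnitude is p = h/λ.

Initial momentum:
p₀ = h/λ = 6.6261e-34/6.3000e-12 = 1.0518e-22 kg·m/s

After scattering:
λ' = λ + Δλ = 6.3 + 1.2132 = 7.5132 pm
p' = h/λ' = 6.6261e-34/7.5132e-12 = 8.8193e-23 kg·m/s

Momentum is a vector; the scattered photon's direction makes angle θ = 60° with the incident direction. The magnitude of the vector change Δp⃗ = p⃗₀ − p⃗' is found from the law of cosines:
|Δp⃗|² = p₀² + p'² − 2p₀p'cos θ
|Δp⃗|² = (1.0518e-22)² + (8.8193e-23)² − 2·1.0518e-22·8.8193e-23·cos(60°)
|Δp⃗| = 9.7797e-23 kg·m/s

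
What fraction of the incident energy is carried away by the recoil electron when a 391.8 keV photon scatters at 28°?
0.0824 (or 8.24%)

Calculate initial and final photon energies:

Initial: E₀ = 391.8 keV → λ₀ = 3.1645 pm
Compton shift: Δλ = 0.2840 pm
Final wavelength: λ' = 3.4485 pm
Final energy: E' = 359.5327 keV

Fractional energy loss:
(E₀ - E')/E₀ = (391.8000 - 359.5327)/391.8000
= 32.2673/391.8000
= 0.0824
= 8.24%

(Intermediate values are shown rounded; full precision is carried through to the final answer.)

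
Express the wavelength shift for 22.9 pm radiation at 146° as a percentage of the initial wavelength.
19.3791%

Calculate the Compton shift:
Δλ = λ_C(1 - cos(146°))
Δλ = 2.4263 × (1 - cos(146°))
Δλ = 2.4263 × 1.8290
Δλ = 4.4378 pm

Percentage change:
(Δλ/λ₀) × 100 = (4.4378/22.9) × 100
= 19.3791%

(Intermediate values are shown rounded; full precision is carried through to the final answer.)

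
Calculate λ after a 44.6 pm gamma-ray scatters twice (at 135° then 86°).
50.9990 pm

Apply Compton shift twice:

First scattering at θ₁ = 135°:
Δλ₁ = λ_C(1 - cos(135°))
Δλ₁ = 2.4263 × 1.7071
Δλ₁ = 4.1420 pm

After first scattering:
λ₁ = 44.6 + 4.1420 = 48.7420 pm

Second scattering at θ₂ = 86°:
Δλ₂ = λ_C(1 - cos(86°))
Δλ₂ = 2.4263 × 0.9302
Δλ₂ = 2.2571 pm

Final wavelength:
λ₂ = 48.7420 + 2.2571 = 50.9990 pm

Total shift: Δλ_total = 4.1420 + 2.2571 = 6.3990 pm

(Intermediate values are shown rounded; full precision is carried through to the final answer.)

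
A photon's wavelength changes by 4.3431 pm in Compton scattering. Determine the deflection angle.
142.19°

From the Compton formula Δλ = λ_C(1 - cos θ), we can solve for θ:

cos θ = 1 - Δλ/λ_C

Given:
- Δλ = 4.3431 pm
- λ_C = h/(m_e·c) ≈ 2.42631024 pm

cos θ = 1 - 4.3431/2.42631024
cos θ = 1 - 1.790002
cos θ = -0.790002

θ = arccos(-0.790002)
θ = 142.19°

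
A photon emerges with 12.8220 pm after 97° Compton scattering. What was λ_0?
10.1000 pm

From λ' = λ + Δλ, we have λ = λ' - Δλ

First calculate the Compton shift:
Δλ = λ_C(1 - cos θ)
Δλ = 2.4263 × (1 - cos(97°))
Δλ = 2.4263 × 1.1219
Δλ = 2.7220 pm

Initial wavelength:
λ = λ' - Δλ
λ = 12.8220 - 2.7220
λ = 10.1000 pm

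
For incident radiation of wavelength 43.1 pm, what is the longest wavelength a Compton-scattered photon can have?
47.9526 pm (at θ = 180°)

The Compton shift is Δλ = λ_C(1 − cos θ).

Since cos θ ranges from −1 to 1, the factor (1 − cos θ) ranges from 0 to 2; the maximum shift occurs at θ = 180° (backscattering):
Δλ_max = 2λ_C = 2 × 2.4263 pm = 4.8526 pm

Maximum scattered wavelength:
λ'_max = λ₀ + Δλ_max = 43.1 + 4.8526 = 47.9526 pm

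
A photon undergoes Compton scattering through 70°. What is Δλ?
1.5965 pm

Using the Compton scattering formula:
Δλ = λ_C(1 - cos θ)

where λ_C = h/(m_e·c) ≈ 2.4263 pm is the Compton wavelength of an electron.

For θ = 70°:
cos(70°) = 0.3420
1 - cos(70°) = 0.6580

Δλ = 2.4263 × 0.6580
Δλ = 1.5965 pm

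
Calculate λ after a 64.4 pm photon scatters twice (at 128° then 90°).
70.7464 pm

Apply Compton shift twice:

First scattering at θ₁ = 128°:
Δλ₁ = λ_C(1 - cos(128°))
Δλ₁ = 2.4263 × 1.6157
Δλ₁ = 3.9201 pm

After first scattering:
λ₁ = 64.4 + 3.9201 = 68.3201 pm

Second scattering at θ₂ = 90°:
Δλ₂ = λ_C(1 - cos(90°))
Δλ₂ = 2.4263 × 1.0000
Δλ₂ = 2.4263 pm

Final wavelength:
λ₂ = 68.3201 + 2.4263 = 70.7464 pm

Total shift: Δλ_total = 3.9201 + 2.4263 = 6.3464 pm

(Intermediate values are shown rounded; full precision is carried through to the final answer.)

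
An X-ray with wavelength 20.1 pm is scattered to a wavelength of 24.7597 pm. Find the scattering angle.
157.00°

First find the wavelength shift:
Δλ = λ' - λ = 24.7597 - 20.1 = 4.6597 pm

Using Δλ = λ_C(1 - cos θ), with λ_C = h/(m_e·c) ≈ 2.42631024 pm:
cos θ = 1 - Δλ/λ_C
cos θ = 1 - 4.6597/2.42631024
cos θ = -0.920488

θ = arccos(-0.920488)
θ = 157.00°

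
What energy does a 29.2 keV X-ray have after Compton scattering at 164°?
26.2573 keV

First convert energy to wavelength:
λ = hc/E, with hc ≈ 1239.842 keV·pm (i.e. 1239.842 eV·nm)

For E = 29.2 keV = 29200 eV:
λ = 1239.842 keV·pm / 29.2 keV
λ = 42.4603 pm

Calculate the Compton shift:
Δλ = λ_C(1 - cos(164°)) = 2.4263 × 1.9613
Δλ = 4.7586 pm

Final wavelength:
λ' = 42.4603 + 4.7586 = 47.2190 pm

Final energy:
E' = hc/λ' = 1239.842 / 47.2190 = 26.2573 keV

(Intermediate values are shown rounded; full precision is carried through to the final answer.)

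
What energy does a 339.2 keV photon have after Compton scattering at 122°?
168.2909 keV

First convert energy to wavelength:
λ = hc/E, with hc ≈ 1239.842 keV·pm (i.e. 1239.842 eV·nm)

For E = 339.2 keV = 339200 eV:
λ = 1239.842 keV·pm / 339.2 keV
λ = 3.6552 pm

Calculate the Compton shift:
Δλ = λ_C(1 - cos(122°)) = 2.4263 × 1.5299
Δλ = 3.7121 pm

Final wavelength:
λ' = 3.6552 + 3.7121 = 7.3673 pm

Final energy:
E' = hc/λ' = 1239.842 / 7.3673 = 168.2909 keV

(Intermediate values are shown rounded; full precision is carried through to the final answer.)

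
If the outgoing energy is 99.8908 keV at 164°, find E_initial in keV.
162.0000 keV

Convert final energy to wavelength (hc ≈ 1239.842 keV·pm):
λ' = hc/E' = 1239.842 / 99.8908 = 12.4120 pm

Calculate the Compton shift:
Δλ = λ_C(1 - cos(164°))
Δλ = 2.4263 × (1 - cos(164°))
Δλ = 4.7586 pm

Initial wavelength:
λ = λ' - Δλ = 12.4120 - 4.7586 = 7.6533 pm

Initial energy:
E = hc/λ = 1239.842 / 7.6533 = 162.0000 keV

(Intermediate values are shown rounded; full precision is carried through to the final answer.)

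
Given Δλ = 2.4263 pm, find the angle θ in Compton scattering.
90.00°

From the Compton formula Δλ = λ_C(1 - cos θ), we can solve for θ:

cos θ = 1 - Δλ/λ_C

Given:
- Δλ = 2.4263 pm
- λ_C = h/(m_e·c) ≈ 2.42631024 pm

cos θ = 1 - 2.4263/2.42631024
cos θ = 1 - 0.999996
cos θ = 0.000004

θ = arccos(0.000004)
θ = 90.00°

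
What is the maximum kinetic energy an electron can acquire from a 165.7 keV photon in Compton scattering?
65.1864 keV

Maximum energy transfer occurs at θ = 180° (backscattering).

Initial photon: E₀ = 165.7 keV → λ₀ = 7.4825 pm

Maximum Compton shift (at 180°):
Δλ_max = 2λ_C = 2 × 2.4263 = 4.8526 pm

Final wavelength:
λ' = 7.4825 + 4.8526 = 12.3351 pm

Minimum photon energy (maximum energy to electron):
E'_min = hc/λ' = 100.5136 keV

Maximum electron kinetic energy:
K_max = E₀ - E'_min = 165.7000 - 100.5136 = 65.1864 keV

(Intermediate values are shown rounded; full precision is carried through to the final answer.)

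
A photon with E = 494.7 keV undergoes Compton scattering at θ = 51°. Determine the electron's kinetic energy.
130.6438 keV

By energy conservation: K_e = E_initial - E_final

First find the scattered photon energy:
Initial wavelength: λ = hc/E = 2.5063 pm
Compton shift: Δλ = λ_C(1 - cos(51°)) = 0.8994 pm
Final wavelength: λ' = 2.5063 + 0.8994 = 3.4056 pm
Final photon energy: E' = hc/λ' = 364.0562 keV

Electron kinetic energy:
K_e = E - E' = 494.7000 - 364.0562 = 130.6438 keV

(Intermediate values are shown rounded; full precision is carried through to the final answer.)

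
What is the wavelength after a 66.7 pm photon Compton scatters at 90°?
69.1263 pm

Using the Compton scattering formula:
λ' = λ + Δλ = λ + λ_C(1 - cos θ)

Given:
- Initial wavelength λ = 66.7 pm
- Scattering angle θ = 90°
- Compton wavelength λ_C ≈ 2.4263 pm

Calculate the shift:
Δλ = 2.4263 × (1 - cos(90°))
Δλ = 2.4263 × 1.0000
Δλ = 2.4263 pm

Final wavelength:
λ' = 66.7 + 2.4263 = 69.1263 pm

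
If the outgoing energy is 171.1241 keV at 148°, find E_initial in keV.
448.9998 keV

Convert final energy to wavelength (hc ≈ 1239.842 keV·pm):
λ' = hc/E' = 1239.842 / 171.1241 = 7.2453 pm

Calculate the Compton shift:
Δλ = λ_C(1 - cos(148°))
Δλ = 2.4263 × (1 - cos(148°))
Δλ = 4.4839 pm

Initial wavelength:
λ = λ' - Δλ = 7.2453 - 4.4839 = 2.7613 pm

Initial energy:
E = hc/λ = 1239.842 / 2.7613 = 448.9998 keV

(Intermediate values are shown rounded; full precision is carried through to the final answer.)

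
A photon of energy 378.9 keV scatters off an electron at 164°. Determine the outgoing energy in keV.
154.3850 keV

First convert energy to wavelength:
λ = hc/E, with hc ≈ 1239.842 keV·pm (i.e. 1239.842 eV·nm)

For E = 378.9 keV = 378900 eV:
λ = 1239.842 keV·pm / 378.9 keV
λ = 3.2722 pm

Calculate the Compton shift:
Δλ = λ_C(1 - cos(164°)) = 2.4263 × 1.9613
Δλ = 4.7586 pm

Final wavelength:
λ' = 3.2722 + 4.7586 = 8.0308 pm

Final energy:
E' = hc/λ' = 1239.842 / 8.0308 = 154.3850 keV

(Intermediate values are shown rounded; full precision is carried through to the final answer.)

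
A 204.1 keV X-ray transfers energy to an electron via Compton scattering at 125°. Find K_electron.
78.7706 keV

By energy conservation: K_e = E_initial - E_final

First find the scattered photon energy:
Initial wavelength: λ = hc/E = 6.0747 pm
Compton shift: Δλ = λ_C(1 - cos(125°)) = 3.8180 pm
Final wavelength: λ' = 6.0747 + 3.8180 = 9.8927 pm
Final photon energy: E' = hc/λ' = 125.3294 keV

Electron kinetic energy:
K_e = E - E' = 204.1000 - 125.3294 = 78.7706 keV

(Intermediate values are shown rounded; full precision is carried through to the final answer.)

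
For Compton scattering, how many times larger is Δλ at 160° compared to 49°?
160° produces the larger shift by a factor of 5.640

Calculate both shifts using Δλ = λ_C(1 - cos θ):

For θ₁ = 49°:
Δλ₁ = 2.4263 × (1 - cos(49°))
Δλ₁ = 2.4263 × 0.3439
Δλ₁ = 0.8345 pm

For θ₂ = 160°:
Δλ₂ = 2.4263 × (1 - cos(160°))
Δλ₂ = 2.4263 × 1.9397
Δλ₂ = 4.7063 pm

The 160° angle produces the larger shift.
Ratio: 4.7063/0.8345 = 5.640

(Intermediate values are shown rounded; full precision is carried through to the final answer.)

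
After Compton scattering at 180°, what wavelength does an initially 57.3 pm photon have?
62.1526 pm

Using the Compton formula: λ' = λ + λ_C(1 − cos θ)

For θ = 180°, cos θ = -1 (exact) = -1.0000, so:
1 − cos 180° = 1 − (-1) = 2.0000

Δλ = λ_C × 2.0000 = 2.4263 × 2.0000 = 4.8526 pm

λ' = 57.3 + 4.8526 = 62.1526 pm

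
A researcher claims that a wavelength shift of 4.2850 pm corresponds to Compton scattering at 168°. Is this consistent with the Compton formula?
No, inconsistent

Calculate the expected shift for θ = 168°:

Δλ_expected = λ_C(1 - cos(168°))
Δλ_expected = 2.4263 × (1 - cos(168°))
Δλ_expected = 2.4263 × 1.9781
Δλ_expected = 4.7996 pm

Given shift: 4.2850 pm
Expected shift: 4.7996 pm
Difference: 0.5146 pm

The values do not match. The given shift corresponds to θ ≈ 140.0°, not 168°.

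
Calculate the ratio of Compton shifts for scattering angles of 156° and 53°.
156° produces the larger shift by a factor of 4.806

Calculate both shifts using Δλ = λ_C(1 - cos θ):

For θ₁ = 53°:
Δλ₁ = 2.4263 × (1 - cos(53°))
Δλ₁ = 2.4263 × 0.3982
Δλ₁ = 0.9661 pm

For θ₂ = 156°:
Δλ₂ = 2.4263 × (1 - cos(156°))
Δλ₂ = 2.4263 × 1.9135
Δλ₂ = 4.6429 pm

The 156° angle produces the larger shift.
Ratio: 4.6429/0.9661 = 4.806

(Intermediate values are shown rounded; full precision is carried through to the final answer.)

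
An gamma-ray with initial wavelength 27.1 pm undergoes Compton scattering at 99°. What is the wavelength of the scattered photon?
29.9059 pm

Using the Compton scattering formula:
λ' = λ + Δλ = λ + λ_C(1 - cos θ)

Given:
- Initial wavelength λ = 27.1 pm
- Scattering angle θ = 99°
- Compton wavelength λ_C ≈ 2.4263 pm

Calculate the shift:
Δλ = 2.4263 × (1 - cos(99°))
Δλ = 2.4263 × 1.1564
Δλ = 2.8059 pm

Final wavelength:
λ' = 27.1 + 2.8059 = 29.9059 pm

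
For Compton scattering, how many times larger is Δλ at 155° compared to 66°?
155° produces the larger shift by a factor of 3.213

Calculate both shifts using Δλ = λ_C(1 - cos θ):

For θ₁ = 66°:
Δλ₁ = 2.4263 × (1 - cos(66°))
Δλ₁ = 2.4263 × 0.5933
Δλ₁ = 1.4394 pm

For θ₂ = 155°:
Δλ₂ = 2.4263 × (1 - cos(155°))
Δλ₂ = 2.4263 × 1.9063
Δλ₂ = 4.6253 pm

The 155° angle produces the larger shift.
Ratio: 4.6253/1.4394 = 3.213

(Intermediate values are shown rounded; full precision is carried through to the final answer.)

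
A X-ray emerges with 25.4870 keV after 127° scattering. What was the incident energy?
27.7001 keV

Convert final energy to wavelength (hc ≈ 1239.842 keV·pm):
λ' = hc/E' = 1239.842 / 25.4870 = 48.6461 pm

Calculate the Compton shift:
Δλ = λ_C(1 - cos(127°))
Δλ = 2.4263 × (1 - cos(127°))
Δλ = 3.8865 pm

Initial wavelength:
λ = λ' - Δλ = 48.6461 - 3.8865 = 44.7596 pm

Initial energy:
E = hc/λ = 1239.842 / 44.7596 = 27.7001 keV

(Intermediate values are shown rounded; full precision is carried through to the final answer.)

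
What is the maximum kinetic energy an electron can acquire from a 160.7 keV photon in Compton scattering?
62.0483 keV

Maximum energy transfer occurs at θ = 180° (backscattering).

Initial photon: E₀ = 160.7 keV → λ₀ = 7.7153 pm

Maximum Compton shift (at 180°):
Δλ_max = 2λ_C = 2 × 2.4263 = 4.8526 pm

Final wavelength:
λ' = 7.7153 + 4.8526 = 12.5679 pm

Minimum photon energy (maximum energy to electron):
E'_min = hc/λ' = 98.6517 keV

Maximum electron kinetic energy:
K_max = E₀ - E'_min = 160.7000 - 98.6517 = 62.0483 keV

(Intermediate values are shown rounded; full precision is carried through to the final answer.)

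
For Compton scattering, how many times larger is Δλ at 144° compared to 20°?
144° produces the larger shift by a factor of 29.997

Calculate both shifts using Δλ = λ_C(1 - cos θ):

For θ₁ = 20°:
Δλ₁ = 2.4263 × (1 - cos(20°))
Δλ₁ = 2.4263 × 0.0603
Δλ₁ = 0.1463 pm

For θ₂ = 144°:
Δλ₂ = 2.4263 × (1 - cos(144°))
Δλ₂ = 2.4263 × 1.8090
Δλ₂ = 4.3892 pm

The 144° angle produces the larger shift.
Ratio: 4.3892/0.1463 = 29.997

(Intermediate values are shown rounded; full precision is carried through to the final answer.)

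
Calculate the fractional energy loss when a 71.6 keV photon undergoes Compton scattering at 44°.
0.0378 (or 3.78%)

Calculate initial and final photon energies:

Initial: E₀ = 71.6 keV → λ₀ = 17.3162 pm
Compton shift: Δλ = 0.6810 pm
Final wavelength: λ' = 17.9972 pm
Final energy: E' = 68.8908 keV

Fractional energy loss:
(E₀ - E')/E₀ = (71.6000 - 68.8908)/71.6000
= 2.7092/71.6000
= 0.0378
= 3.78%

(Intermediate values are shown rounded; full precision is carried through to the final answer.)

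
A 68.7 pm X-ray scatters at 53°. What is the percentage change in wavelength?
1.4063%

Calculate the Compton shift:
Δλ = λ_C(1 - cos(53°))
Δλ = 2.4263 × (1 - cos(53°))
Δλ = 2.4263 × 0.3982
Δλ = 0.9661 pm

Percentage change:
(Δλ/λ₀) × 100 = (0.9661/68.7) × 100
= 1.4063%

(Intermediate values are shown rounded; full precision is carried through to the final answer.)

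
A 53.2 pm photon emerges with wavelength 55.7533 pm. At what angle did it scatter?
93.00°

First find the wavelength shift:
Δλ = λ' - λ = 55.7533 - 53.2 = 2.5533 pm

Using Δλ = λ_C(1 - cos θ), with λ_C = h/(m_e·c) ≈ 2.42631024 pm:
cos θ = 1 - Δλ/λ_C
cos θ = 1 - 2.5533/2.42631024
cos θ = -0.052339

θ = arccos(-0.052339)
θ = 93.00°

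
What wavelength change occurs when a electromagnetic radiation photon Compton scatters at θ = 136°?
4.1717 pm

Using the Compton scattering formula:
Δλ = λ_C(1 - cos θ)

where λ_C = h/(m_e·c) ≈ 2.4263 pm is the Compton wavelength of an electron.

For θ = 136°:
cos(136°) = -0.7193
1 - cos(136°) = 1.7193

Δλ = 2.4263 × 1.7193
Δλ = 4.1717 pm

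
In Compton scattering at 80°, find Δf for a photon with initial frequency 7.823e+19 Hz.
2.687e+19 Hz (decrease)

Convert frequency to wavelength (c = 299792458 m/s):
λ₀ = c/f₀ = 299792458/7.823e+19 = 3.8321930e-12 m = 3.8322 pm

Calculate Compton shift:
Δλ = λ_C(1 - cos(80°)) = 2.0050 pm

Final wavelength:
λ' = λ₀ + Δλ = 3.8322 + 2.0050 = 5.8372 pm

Final frequency:
f' = c/λ' = 299792458/5.8371789e-12 = 5.1359135e+19 Hz

Frequency shift (decrease):
Δf = f₀ - f' = 7.823e+19 - 5.1359135e+19 = 2.687e+19 Hz

(Intermediate values are shown rounded; full precision is carried through to the final answer.)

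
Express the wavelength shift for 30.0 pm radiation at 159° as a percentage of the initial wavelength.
15.6382%

Calculate the Compton shift:
Δλ = λ_C(1 - cos(159°))
Δλ = 2.4263 × (1 - cos(159°))
Δλ = 2.4263 × 1.9336
Δλ = 4.6915 pm

Percentage change:
(Δλ/λ₀) × 100 = (4.6915/30.0) × 100
= 15.6382%

(Intermediate values are shown rounded; full precision is carried through to the final answer.)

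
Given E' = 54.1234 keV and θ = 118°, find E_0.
64.1000 keV

Convert final energy to wavelength (hc ≈ 1239.842 keV·pm):
λ' = hc/E' = 1239.842 / 54.1234 = 22.9077 pm

Calculate the Compton shift:
Δλ = λ_C(1 - cos(118°))
Δλ = 2.4263 × (1 - cos(118°))
Δλ = 3.5654 pm

Initial wavelength:
λ = λ' - Δλ = 22.9077 - 3.5654 = 19.3423 pm

Initial energy:
E = hc/λ = 1239.842 / 19.3423 = 64.1000 keV

(Intermediate values are shown rounded; full precision is carried through to the final answer.)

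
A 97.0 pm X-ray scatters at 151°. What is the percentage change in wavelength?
4.6891%

Calculate the Compton shift:
Δλ = λ_C(1 - cos(151°))
Δλ = 2.4263 × (1 - cos(151°))
Δλ = 2.4263 × 1.8746
Δλ = 4.5484 pm

Percentage change:
(Δλ/λ₀) × 100 = (4.5484/97.0) × 100
= 4.6891%

(Intermediate values are shown rounded; full precision is carried through to the final answer.)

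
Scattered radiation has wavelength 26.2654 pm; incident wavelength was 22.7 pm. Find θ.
118.00°

First find the wavelength shift:
Δλ = λ' - λ = 26.2654 - 22.7 = 3.5654 pm

Using Δλ = λ_C(1 - cos θ), with λ_C = h/(m_e·c) ≈ 2.42631024 pm:
cos θ = 1 - Δλ/λ_C
cos θ = 1 - 3.5654/2.42631024
cos θ = -0.469474

θ = arccos(-0.469474)
θ = 118.00°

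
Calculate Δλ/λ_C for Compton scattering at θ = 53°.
0.3982 λ_C

The Compton shift formula is:
Δλ = λ_C(1 - cos θ)

Dividing both sides by λ_C:
Δλ/λ_C = 1 - cos θ

For θ = 53°:
Δλ/λ_C = 1 - cos(53°)
Δλ/λ_C = 1 - 0.6018
Δλ/λ_C = 0.3982

This means the shift is 0.3982 × λ_C = 0.9661 pm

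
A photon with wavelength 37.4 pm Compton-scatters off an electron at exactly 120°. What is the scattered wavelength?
41.0395 pm

Using the Compton formula: λ' = λ + λ_C(1 − cos θ)

For θ = 120°, cos θ = -1/2 (exact) = -0.5000, so:
1 − cos 120° = 1 − (-1/2) = 1.5000

Δλ = λ_C × 1.5000 = 2.4263 × 1.5000 = 3.6395 pm

λ' = 37.4 + 3.6395 = 41.0395 pm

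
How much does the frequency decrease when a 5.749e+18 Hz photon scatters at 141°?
4.391e+17 Hz (decrease)

Convert frequency to wavelength (c = 299792458 m/s):
λ₀ = c/f₀ = 299792458/5.749e+18 = 5.2146888e-11 m = 52.1469 pm

Calculate Compton shift:
Δλ = λ_C(1 - cos(141°)) = 4.3119 pm

Final wavelength:
λ' = λ₀ + Δλ = 52.1469 + 4.3119 = 56.4588 pm

Final frequency:
f' = c/λ' = 299792458/5.6458795e-11 = 5.3099337e+18 Hz

Frequency shift (decrease):
Δf = f₀ - f' = 5.749e+18 - 5.3099337e+18 = 4.391e+17 Hz

(Intermediate values are shown rounded; full precision is carried through to the final answer.)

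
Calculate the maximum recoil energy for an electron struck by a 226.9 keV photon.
106.7240 keV

Maximum energy transfer occurs at θ = 180° (backscattering).

Initial photon: E₀ = 226.9 keV → λ₀ = 5.4643 pm

Maximum Compton shift (at 180°):
Δλ_max = 2λ_C = 2 × 2.4263 = 4.8526 pm

Final wavelength:
λ' = 5.4643 + 4.8526 = 10.3169 pm

Minimum photon energy (maximum energy to electron):
E'_min = hc/λ' = 120.1760 keV

Maximum electron kinetic energy:
K_max = E₀ - E'_min = 226.9000 - 120.1760 = 106.7240 keV

(Intermediate values are shown rounded; full precision is carried through to the final answer.)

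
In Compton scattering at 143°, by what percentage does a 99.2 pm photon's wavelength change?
4.3992%

Calculate the Compton shift:
Δλ = λ_C(1 - cos(143°))
Δλ = 2.4263 × (1 - cos(143°))
Δλ = 2.4263 × 1.7986
Δλ = 4.3640 pm

Percentage change:
(Δλ/λ₀) × 100 = (4.3640/99.2) × 100
= 4.3992%

(Intermediate values are shown rounded; full precision is carried through to the final answer.)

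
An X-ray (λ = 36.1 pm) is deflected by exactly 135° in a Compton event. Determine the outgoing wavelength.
40.2420 pm

Using the Compton formula: λ' = λ + λ_C(1 − cos θ)

For θ = 135°, cos θ = -√2/2 (exact) ≈ -0.7071, so:
1 − cos 135° = 1 − (-√2/2) ≈ 1.7071

Δλ = λ_C × 1.7071 = 2.4263 × 1.7071 = 4.1420 pm

λ' = 36.1 + 4.1420 = 40.2420 pm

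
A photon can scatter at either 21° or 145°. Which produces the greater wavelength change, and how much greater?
145° produces the larger shift by a factor of 27.389

Calculate both shifts using Δλ = λ_C(1 - cos θ):

For θ₁ = 21°:
Δλ₁ = 2.4263 × (1 - cos(21°))
Δλ₁ = 2.4263 × 0.0664
Δλ₁ = 0.1612 pm

For θ₂ = 145°:
Δλ₂ = 2.4263 × (1 - cos(145°))
Δλ₂ = 2.4263 × 1.8192
Δλ₂ = 4.4138 pm

The 145° angle produces the larger shift.
Ratio: 4.4138/0.1612 = 27.389

(Intermediate values are shown rounded; full precision is carried through to the final answer.)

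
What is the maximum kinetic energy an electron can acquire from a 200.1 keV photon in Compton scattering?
87.8842 keV

Maximum energy transfer occurs at θ = 180° (backscattering).

Initial photon: E₀ = 200.1 keV → λ₀ = 6.1961 pm

Maximum Compton shift (at 180°):
Δλ_max = 2λ_C = 2 × 2.4263 = 4.8526 pm

Final wavelength:
λ' = 6.1961 + 4.8526 = 11.0487 pm

Minimum photon energy (maximum energy to electron):
E'_min = hc/λ' = 112.2158 keV

Maximum electron kinetic energy:
K_max = E₀ - E'_min = 200.1000 - 112.2158 = 87.8842 keV

(Intermediate values are shown rounded; full precision is carried through to the final answer.)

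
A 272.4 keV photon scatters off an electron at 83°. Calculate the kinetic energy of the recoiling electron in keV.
86.8551 keV

By energy conservation: K_e = E_initial - E_final

First find the scattered photon energy:
Initial wavelength: λ = hc/E = 4.5515 pm
Compton shift: Δλ = λ_C(1 - cos(83°)) = 2.1306 pm
Final wavelength: λ' = 4.5515 + 2.1306 = 6.6822 pm
Final photon energy: E' = hc/λ' = 185.5449 keV

Electron kinetic energy:
K_e = E - E' = 272.4000 - 185.5449 = 86.8551 keV

(Intermediate values are shown rounded; full precision is carried through to the final answer.)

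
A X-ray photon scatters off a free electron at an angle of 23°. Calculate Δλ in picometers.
0.1929 pm

Using the Compton scattering formula:
Δλ = λ_C(1 - cos θ)

where λ_C = h/(m_e·c) ≈ 2.4263 pm is the Compton wavelength of an electron.

For θ = 23°:
cos(23°) = 0.9205
1 - cos(23°) = 0.0795

Δλ = 2.4263 × 0.0795
Δλ = 0.1929 pm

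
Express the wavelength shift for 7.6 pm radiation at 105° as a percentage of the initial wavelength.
40.1880%

Calculate the Compton shift:
Δλ = λ_C(1 - cos(105°))
Δλ = 2.4263 × (1 - cos(105°))
Δλ = 2.4263 × 1.2588
Δλ = 3.0543 pm

Percentage change:
(Δλ/λ₀) × 100 = (3.0543/7.6) × 100
= 40.1880%

(Intermediate values are shown rounded; full precision is carried through to the final answer.)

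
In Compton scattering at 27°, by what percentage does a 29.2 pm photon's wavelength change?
0.9057%

Calculate the Compton shift:
Δλ = λ_C(1 - cos(27°))
Δλ = 2.4263 × (1 - cos(27°))
Δλ = 2.4263 × 0.1090
Δλ = 0.2645 pm

Percentage change:
(Δλ/λ₀) × 100 = (0.2645/29.2) × 100
= 0.9057%

(Intermediate values are shown rounded; full precision is carried through to the final answer.)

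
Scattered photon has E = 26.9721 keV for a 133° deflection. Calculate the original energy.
29.6000 keV

Convert final energy to wavelength (hc ≈ 1239.842 keV·pm):
λ' = hc/E' = 1239.842 / 26.9721 = 45.9676 pm

Calculate the Compton shift:
Δλ = λ_C(1 - cos(133°))
Δλ = 2.4263 × (1 - cos(133°))
Δλ = 4.0810 pm

Initial wavelength:
λ = λ' - Δλ = 45.9676 - 4.0810 = 41.8865 pm

Initial energy:
E = hc/λ = 1239.842 / 41.8865 = 29.6000 keV

(Intermediate values are shown rounded; full precision is carried through to the final answer.)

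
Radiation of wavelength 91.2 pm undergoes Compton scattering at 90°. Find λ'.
93.6263 pm

Using the Compton formula: λ' = λ + λ_C(1 − cos θ)

For θ = 90°, cos θ = 0 (exact) = 0.0000, so:
1 − cos 90° = 1 − (0) = 1.0000

Δλ = λ_C × 1.0000 = 2.4263 × 1.0000 = 2.4263 pm

λ' = 91.2 + 2.4263 = 93.6263 pm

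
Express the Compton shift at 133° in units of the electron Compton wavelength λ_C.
1.6820 λ_C

The Compton shift formula is:
Δλ = λ_C(1 - cos θ)

Dividing both sides by λ_C:
Δλ/λ_C = 1 - cos θ

For θ = 133°:
Δλ/λ_C = 1 - cos(133°)
Δλ/λ_C = 1 - -0.6820
Δλ/λ_C = 1.6820

This means the shift is 1.6820 × λ_C = 4.0810 pm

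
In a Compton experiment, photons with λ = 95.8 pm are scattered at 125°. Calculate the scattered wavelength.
99.6180 pm

Using the Compton scattering formula:
λ' = λ + Δλ = λ + λ_C(1 - cos θ)

Given:
- Initial wavelength λ = 95.8 pm
- Scattering angle θ = 125°
- Compton wavelength λ_C ≈ 2.4263 pm

Calculate the shift:
Δλ = 2.4263 × (1 - cos(125°))
Δλ = 2.4263 × 1.5736
Δλ = 3.8180 pm

Final wavelength:
λ' = 95.8 + 3.8180 = 99.6180 pm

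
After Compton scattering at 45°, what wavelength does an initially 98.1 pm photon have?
98.8106 pm

Using the Compton formula: λ' = λ + λ_C(1 − cos θ)

For θ = 45°, cos θ = √2/2 (exact) ≈ 0.7071, so:
1 − cos 45° = 1 − (√2/2) ≈ 0.2929

Δλ = λ_C × 0.2929 = 2.4263 × 0.2929 = 0.7106 pm

λ' = 98.1 + 0.7106 = 98.8106 pm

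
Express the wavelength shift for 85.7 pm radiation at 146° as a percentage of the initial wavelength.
5.1783%

Calculate the Compton shift:
Δλ = λ_C(1 - cos(146°))
Δλ = 2.4263 × (1 - cos(146°))
Δλ = 2.4263 × 1.8290
Δλ = 4.4378 pm

Percentage change:
(Δλ/λ₀) × 100 = (4.4378/85.7) × 100
= 5.1783%

(Intermediate values are shown rounded; full precision is carried through to the final answer.)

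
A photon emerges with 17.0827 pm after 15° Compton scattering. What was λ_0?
17.0000 pm

From λ' = λ + Δλ, we have λ = λ' - Δλ

First calculate the Compton shift:
Δλ = λ_C(1 - cos θ)
Δλ = 2.4263 × (1 - cos(15°))
Δλ = 2.4263 × 0.0341
Δλ = 0.0827 pm

Initial wavelength:
λ = λ' - Δλ
λ = 17.0827 - 0.0827
λ = 17.0000 pm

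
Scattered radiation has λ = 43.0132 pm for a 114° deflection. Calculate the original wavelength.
39.6000 pm

From λ' = λ + Δλ, we have λ = λ' - Δλ

First calculate the Compton shift:
Δλ = λ_C(1 - cos θ)
Δλ = 2.4263 × (1 - cos(114°))
Δλ = 2.4263 × 1.4067
Δλ = 3.4132 pm

Initial wavelength:
λ = λ' - Δλ
λ = 43.0132 - 3.4132
λ = 39.6000 pm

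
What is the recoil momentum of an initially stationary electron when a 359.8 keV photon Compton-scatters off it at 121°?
2.5310e-22 kg·m/s

The electron is initially at rest, so by conservation of momentum:
p⃗_e = p⃗₀ − p⃗'  (incident photon momentum minus scattered photon momentum)

Photon momentum magnitudes (p = h/λ = E/c):
λ₀ = hc/E₀ = 3.4459 pm → p₀ = h/λ₀ = 1.9229e-22 kg·m/s
Δλ = λ_C(1 − cos 121°) = 3.6760 pm
λ' = 7.1219 pm → p' = h/λ' = 9.3038e-23 kg·m/s

The scattered photon makes angle θ = 121° with the incident direction, so by the law of cosines:
|p⃗_e|² = p₀² + p'² − 2p₀p'cos θ
|p⃗_e|² = (1.9229e-22)² + (9.3038e-23)² − 2·1.9229e-22·9.3038e-23·cos(121°)
|p⃗_e| = 2.5310e-22 kg·m/s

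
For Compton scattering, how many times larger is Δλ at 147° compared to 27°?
147° produces the larger shift by a factor of 16.870

Calculate both shifts using Δλ = λ_C(1 - cos θ):

For θ₁ = 27°:
Δλ₁ = 2.4263 × (1 - cos(27°))
Δλ₁ = 2.4263 × 0.1090
Δλ₁ = 0.2645 pm

For θ₂ = 147°:
Δλ₂ = 2.4263 × (1 - cos(147°))
Δλ₂ = 2.4263 × 1.8387
Δλ₂ = 4.4612 pm

The 147° angle produces the larger shift.
Ratio: 4.4612/0.2645 = 16.870

(Intermediate values are shown rounded; full precision is carried through to the final answer.)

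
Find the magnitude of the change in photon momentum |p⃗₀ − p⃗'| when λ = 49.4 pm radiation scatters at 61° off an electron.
1.3450e-23 kg·m/s

Photon momentum magnitude is p = h/λ.

Initial momentum:
p₀ = h/λ = 6.6261e-34/4.9400e-11 = 1.3413e-23 kg·m/s

After scattering:
λ' = λ + Δλ = 49.4 + 1.2500 = 50.6500 pm
p' = h/λ' = 6.6261e-34/5.0650e-11 = 1.3082e-23 kg·m/s

Momentum is a vector; the scattered photon's direction makes angle θ = 61° with the incident direction. The magnitude of the vector change Δp⃗ = p⃗₀ − p⃗' is found from the law of cosines:
|Δp⃗|² = p₀² + p'² − 2p₀p'cos θ
|Δp⃗|² = (1.3413e-23)² + (1.3082e-23)² − 2·1.3413e-23·1.3082e-23·cos(61°)
|Δp⃗| = 1.3450e-23 kg·m/s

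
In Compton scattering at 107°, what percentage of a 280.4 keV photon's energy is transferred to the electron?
0.4149 (or 41.49%)

Calculate initial and final photon energies:

Initial: E₀ = 280.4 keV → λ₀ = 4.4217 pm
Compton shift: Δλ = 3.1357 pm
Final wavelength: λ' = 7.5574 pm
Final energy: E' = 164.0570 keV

Fractional energy loss:
(E₀ - E')/E₀ = (280.4000 - 164.0570)/280.4000
= 116.3430/280.4000
= 0.4149
= 41.49%

(Intermediate values are shown rounded; full precision is carried through to the final answer.)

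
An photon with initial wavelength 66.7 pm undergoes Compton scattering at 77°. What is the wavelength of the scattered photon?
68.5805 pm

Using the Compton scattering formula:
λ' = λ + Δλ = λ + λ_C(1 - cos θ)

Given:
- Initial wavelength λ = 66.7 pm
- Scattering angle θ = 77°
- Compton wavelength λ_C ≈ 2.4263 pm

Calculate the shift:
Δλ = 2.4263 × (1 - cos(77°))
Δλ = 2.4263 × 0.7750
Δλ = 1.8805 pm

Final wavelength:
λ' = 66.7 + 1.8805 = 68.5805 pm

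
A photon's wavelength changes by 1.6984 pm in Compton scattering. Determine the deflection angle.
72.54°

From the Compton formula Δλ = λ_C(1 - cos θ), we can solve for θ:

cos θ = 1 - Δλ/λ_C

Given:
- Δλ = 1.6984 pm
- λ_C = h/(m_e·c) ≈ 2.42631024 pm

cos θ = 1 - 1.6984/2.42631024
cos θ = 1 - 0.699993
cos θ = 0.300007

θ = arccos(0.300007)
θ = 72.54°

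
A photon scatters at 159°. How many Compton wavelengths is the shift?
1.9336 λ_C

The Compton shift formula is:
Δλ = λ_C(1 - cos θ)

Dividing both sides by λ_C:
Δλ/λ_C = 1 - cos θ

For θ = 159°:
Δλ/λ_C = 1 - cos(159°)
Δλ/λ_C = 1 - -0.9336
Δλ/λ_C = 1.9336

This means the shift is 1.9336 × λ_C = 4.6915 pm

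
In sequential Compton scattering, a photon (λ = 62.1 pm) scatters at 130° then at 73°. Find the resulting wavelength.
67.8028 pm

Apply Compton shift twice:

First scattering at θ₁ = 130°:
Δλ₁ = λ_C(1 - cos(130°))
Δλ₁ = 2.4263 × 1.6428
Δλ₁ = 3.9859 pm

After first scattering:
λ₁ = 62.1 + 3.9859 = 66.0859 pm

Second scattering at θ₂ = 73°:
Δλ₂ = λ_C(1 - cos(73°))
Δλ₂ = 2.4263 × 0.7076
Δλ₂ = 1.7169 pm

Final wavelength:
λ₂ = 66.0859 + 1.7169 = 67.8028 pm

Total shift: Δλ_total = 3.9859 + 1.7169 = 5.7028 pm

(Intermediate values are shown rounded; full precision is carried through to the final answer.)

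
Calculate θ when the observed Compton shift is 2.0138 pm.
80.21°

From the Compton formula Δλ = λ_C(1 - cos θ), we can solve for θ:

cos θ = 1 - Δλ/λ_C

Given:
- Δλ = 2.0138 pm
- λ_C = h/(m_e·c) ≈ 2.42631024 pm

cos θ = 1 - 2.0138/2.42631024
cos θ = 1 - 0.829985
cos θ = 0.170015

θ = arccos(0.170015)
θ = 80.21°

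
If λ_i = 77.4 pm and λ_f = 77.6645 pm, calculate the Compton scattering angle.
27.00°

First find the wavelength shift:
Δλ = λ' - λ = 77.6645 - 77.4 = 0.2645 pm

Using Δλ = λ_C(1 - cos θ), with λ_C = h/(m_e·c) ≈ 2.42631024 pm:
cos θ = 1 - Δλ/λ_C
cos θ = 1 - 0.2645/2.42631024
cos θ = 0.890987

θ = arccos(0.890987)
θ = 27.00°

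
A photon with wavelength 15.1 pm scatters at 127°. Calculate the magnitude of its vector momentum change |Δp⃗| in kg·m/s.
7.0617e-23 kg·m/s

Photon momentum magnitude is p = h/λ.

Initial momentum:
p₀ = h/λ = 6.6261e-34/1.5100e-11 = 4.3881e-23 kg·m/s

After scattering:
λ' = λ + Δλ = 15.1 + 3.8865 = 18.9865 pm
p' = h/λ' = 6.6261e-34/1.8987e-11 = 3.4899e-23 kg·m/s

Momentum is a vector; the scattered photon's direction makes angle θ = 127° with the incident direction. The magnitude of the vector change Δp⃗ = p⃗₀ − p⃗' is found from the law of cosines:
|Δp⃗|² = p₀² + p'² − 2p₀p'cos θ
|Δp⃗|² = (4.3881e-23)² + (3.4899e-23)² − 2·4.3881e-23·3.4899e-23·cos(127°)
|Δp⃗| = 7.0617e-23 kg·m/s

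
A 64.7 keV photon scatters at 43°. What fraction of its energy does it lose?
0.0329 (or 3.29%)

Calculate initial and final photon energies:

Initial: E₀ = 64.7 keV → λ₀ = 19.1629 pm
Compton shift: Δλ = 0.6518 pm
Final wavelength: λ' = 19.8148 pm
Final energy: E' = 62.5717 keV

Fractional energy loss:
(E₀ - E')/E₀ = (64.7000 - 62.5717)/64.7000
= 2.1283/64.7000
= 0.0329
= 3.29%

(Intermediate values are shown rounded; full precision is carried through to the final answer.)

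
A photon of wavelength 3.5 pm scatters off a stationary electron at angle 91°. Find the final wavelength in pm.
5.9687 pm

Using the Compton scattering formula:
λ' = λ + Δλ = λ + λ_C(1 - cos θ)

Given:
- Initial wavelength λ = 3.5 pm
- Scattering angle θ = 91°
- Compton wavelength λ_C ≈ 2.4263 pm

Calculate the shift:
Δλ = 2.4263 × (1 - cos(91°))
Δλ = 2.4263 × 1.0175
Δλ = 2.4687 pm

Final wavelength:
λ' = 3.5 + 2.4687 = 5.9687 pm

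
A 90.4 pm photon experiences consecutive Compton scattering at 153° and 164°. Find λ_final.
99.7468 pm

Apply Compton shift twice:

First scattering at θ₁ = 153°:
Δλ₁ = λ_C(1 - cos(153°))
Δλ₁ = 2.4263 × 1.8910
Δλ₁ = 4.5882 pm

After first scattering:
λ₁ = 90.4 + 4.5882 = 94.9882 pm

Second scattering at θ₂ = 164°:
Δλ₂ = λ_C(1 - cos(164°))
Δλ₂ = 2.4263 × 1.9613
Δλ₂ = 4.7586 pm

Final wavelength:
λ₂ = 94.9882 + 4.7586 = 99.7468 pm

Total shift: Δλ_total = 4.5882 + 4.7586 = 9.3468 pm

(Intermediate values are shown rounded; full precision is carried through to the final answer.)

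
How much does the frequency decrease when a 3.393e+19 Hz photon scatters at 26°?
9.175e+17 Hz (decrease)

Convert frequency to wavelength (c = 299792458 m/s):
λ₀ = c/f₀ = 299792458/3.393e+19 = 8.8356162e-12 m = 8.8356 pm

Calculate Compton shift:
Δλ = λ_C(1 - cos(26°)) = 0.2456 pm

Final wavelength:
λ' = λ₀ + Δλ = 8.8356 + 0.2456 = 9.0812 pm

Final frequency:
f' = c/λ' = 299792458/9.0811733e-12 = 3.3012525e+19 Hz

Frequency shift (decrease):
Δf = f₀ - f' = 3.393e+19 - 3.3012525e+19 = 9.175e+17 Hz

(Intermediate values are shown rounded; full precision is carried through to the final answer.)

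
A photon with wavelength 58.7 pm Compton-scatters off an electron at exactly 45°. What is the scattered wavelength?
59.4106 pm

Using the Compton formula: λ' = λ + λ_C(1 − cos θ)

For θ = 45°, cos θ = √2/2 (exact) ≈ 0.7071, so:
1 − cos 45° = 1 − (√2/2) ≈ 0.2929

Δλ = λ_C × 0.2929 = 2.4263 × 0.2929 = 0.7106 pm

λ' = 58.7 + 0.7106 = 59.4106 pm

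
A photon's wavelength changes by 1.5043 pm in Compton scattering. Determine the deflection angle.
67.67°

From the Compton formula Δλ = λ_C(1 - cos θ), we can solve for θ:

cos θ = 1 - Δλ/λ_C

Given:
- Δλ = 1.5043 pm
- λ_C = h/(m_e·c) ≈ 2.42631024 pm

cos θ = 1 - 1.5043/2.42631024
cos θ = 1 - 0.619995
cos θ = 0.380005

θ = arccos(0.380005)
θ = 67.67°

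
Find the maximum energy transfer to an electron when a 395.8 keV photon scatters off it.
240.5309 keV

Maximum energy transfer occurs at θ = 180° (backscattering).

Initial photon: E₀ = 395.8 keV → λ₀ = 3.1325 pm

Maximum Compton shift (at 180°):
Δλ_max = 2λ_C = 2 × 2.4263 = 4.8526 pm

Final wavelength:
λ' = 3.1325 + 4.8526 = 7.9851 pm

Minimum photon energy (maximum energy to electron):
E'_min = hc/λ' = 155.2691 keV

Maximum electron kinetic energy:
K_max = E₀ - E'_min = 395.8000 - 155.2691 = 240.5309 keV

(Intermediate values are shown rounded; full precision is carried through to the final answer.)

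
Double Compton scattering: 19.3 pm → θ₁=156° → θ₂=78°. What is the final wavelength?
25.8647 pm

Apply Compton shift twice:

First scattering at θ₁ = 156°:
Δλ₁ = λ_C(1 - cos(156°))
Δλ₁ = 2.4263 × 1.9135
Δλ₁ = 4.6429 pm

After first scattering:
λ₁ = 19.3 + 4.6429 = 23.9429 pm

Second scattering at θ₂ = 78°:
Δλ₂ = λ_C(1 - cos(78°))
Δλ₂ = 2.4263 × 0.7921
Δλ₂ = 1.9219 pm

Final wavelength:
λ₂ = 23.9429 + 1.9219 = 25.8647 pm

Total shift: Δλ_total = 4.6429 + 1.9219 = 6.5647 pm

(Intermediate values are shown rounded; full precision is carried through to the final answer.)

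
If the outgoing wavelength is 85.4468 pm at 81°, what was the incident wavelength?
83.4000 pm

From λ' = λ + Δλ, we have λ = λ' - Δλ

First calculate the Compton shift:
Δλ = λ_C(1 - cos θ)
Δλ = 2.4263 × (1 - cos(81°))
Δλ = 2.4263 × 0.8436
Δλ = 2.0468 pm

Initial wavelength:
λ = λ' - Δλ
λ = 85.4468 - 2.0468
λ = 83.4000 pm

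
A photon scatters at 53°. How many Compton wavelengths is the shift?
0.3982 λ_C

The Compton shift formula is:
Δλ = λ_C(1 - cos θ)

Dividing both sides by λ_C:
Δλ/λ_C = 1 - cos θ

For θ = 53°:
Δλ/λ_C = 1 - cos(53°)
Δλ/λ_C = 1 - 0.6018
Δλ/λ_C = 0.3982

This means the shift is 0.3982 × λ_C = 0.9661 pm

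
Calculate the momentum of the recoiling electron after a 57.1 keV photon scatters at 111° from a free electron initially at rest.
4.7039e-23 kg·m/s

The electron is initially at rest, so by conservation of momentum:
p⃗_e = p⃗₀ − p⃗'  (incident photon momentum minus scattered photon momentum)

Photon momentum magnitudes (p = h/λ = E/c):
λ₀ = hc/E₀ = 21.7135 pm → p₀ = h/λ₀ = 3.0516e-23 kg·m/s
Δλ = λ_C(1 − cos 111°) = 3.2958 pm
λ' = 25.0093 pm → p' = h/λ' = 2.6494e-23 kg·m/s

The scattered photon makes angle θ = 111° with the incident direction, so by the law of cosines:
|p⃗_e|² = p₀² + p'² − 2p₀p'cos θ
|p⃗_e|² = (3.0516e-23)² + (2.6494e-23)² − 2·3.0516e-23·2.6494e-23·cos(111°)
|p⃗_e| = 4.7039e-23 kg·m/s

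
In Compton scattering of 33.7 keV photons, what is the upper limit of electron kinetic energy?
3.9270 keV

Maximum energy transfer occurs at θ = 180° (backscattering).

Initial photon: E₀ = 33.7 keV → λ₀ = 36.7906 pm

Maximum Compton shift (at 180°):
Δλ_max = 2λ_C = 2 × 2.4263 = 4.8526 pm

Final wavelength:
λ' = 36.7906 + 4.8526 = 41.6432 pm

Minimum photon energy (maximum energy to electron):
E'_min = hc/λ' = 29.7730 keV

Maximum electron kinetic energy:
K_max = E₀ - E'_min = 33.7000 - 29.7730 = 3.9270 keV

(Intermediate values are shown rounded; full precision is carried through to the final answer.)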